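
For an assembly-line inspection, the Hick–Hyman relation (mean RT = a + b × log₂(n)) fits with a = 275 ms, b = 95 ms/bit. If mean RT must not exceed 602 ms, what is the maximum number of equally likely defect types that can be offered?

95·log₂ n ≤ 602 − 275 = 327, giving log₂ n ≤ 3.4421 and n ≤ 10.869. The largest whole number is 10.

10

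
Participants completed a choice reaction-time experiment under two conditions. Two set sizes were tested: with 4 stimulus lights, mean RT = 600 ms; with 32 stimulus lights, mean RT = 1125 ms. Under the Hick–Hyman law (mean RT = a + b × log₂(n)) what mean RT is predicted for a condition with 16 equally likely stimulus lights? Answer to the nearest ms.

With log₂ n on the abscissa the relation is linear; from the two conditions:
  b = (1125 − 600) / (log₂ 32 − log₂ 4) = 525 / (5 − 2) = 175 ms/bit
  a = 600 − 175 × 2 = 250 ms
Then RT(16) = 250 + 175 × log₂ 16 = 250 + 175 × 4 ≈ 950.000 ms.

950 ms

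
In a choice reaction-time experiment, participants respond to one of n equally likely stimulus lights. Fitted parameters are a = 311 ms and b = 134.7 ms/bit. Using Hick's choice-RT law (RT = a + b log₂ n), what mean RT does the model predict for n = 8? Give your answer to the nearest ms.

log₂(8) = 3 bits, so RT = 311 + 134.7 × 3 ≈ 715.100 ms.

715 ms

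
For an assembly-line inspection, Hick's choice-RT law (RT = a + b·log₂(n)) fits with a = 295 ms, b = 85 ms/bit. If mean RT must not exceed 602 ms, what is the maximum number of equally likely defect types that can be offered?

Information budget: (602 − 295)/85 = 3.6118 bits, so n ≤ 2^3.6118 = 12.225 → at most 12.

12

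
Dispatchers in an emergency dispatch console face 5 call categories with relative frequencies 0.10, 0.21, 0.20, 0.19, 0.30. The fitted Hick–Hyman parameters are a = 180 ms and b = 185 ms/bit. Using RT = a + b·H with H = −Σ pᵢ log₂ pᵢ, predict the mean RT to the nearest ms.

595 ms

H = 0.10·log₂(1/0.10) + 0.21·log₂(1/0.21) + 0.20·log₂(1/0.20) + 0.19·log₂(1/0.19) + 0.30·log₂(1/0.30) = 2.2457 bits.
RT = 180 + 185 × 2.2457 = 595.46 ms.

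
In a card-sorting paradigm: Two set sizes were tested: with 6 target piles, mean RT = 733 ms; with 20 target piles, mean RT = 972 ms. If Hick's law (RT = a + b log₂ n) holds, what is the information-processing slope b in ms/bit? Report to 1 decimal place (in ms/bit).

137.6 ms/bit

Slope: b = (972 − 733) / (log₂ 20 − log₂ 6) = 239/1.7370 = 137.596 ms/bit.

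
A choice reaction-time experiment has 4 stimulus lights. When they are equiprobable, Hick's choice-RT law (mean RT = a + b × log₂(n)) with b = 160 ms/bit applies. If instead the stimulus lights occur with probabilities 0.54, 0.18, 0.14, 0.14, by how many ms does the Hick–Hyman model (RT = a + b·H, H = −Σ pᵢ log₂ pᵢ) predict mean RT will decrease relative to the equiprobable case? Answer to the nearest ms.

Equiprobable entropy H₀ = log₂ 4 = 2.0000 bits.
Skewed entropy H = −Σ pᵢ log₂ pᵢ = 1.7196 bits.
ΔRT = b·(H₀ − H) = 160 × 0.2804 = 44.87 ms.

45 ms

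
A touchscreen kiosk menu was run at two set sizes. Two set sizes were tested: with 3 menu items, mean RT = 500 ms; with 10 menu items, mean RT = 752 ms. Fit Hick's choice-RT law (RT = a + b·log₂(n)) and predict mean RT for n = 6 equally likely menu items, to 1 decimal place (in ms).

Solve the two-equation system in a and b:
  b = (752 − 500) / (log₂ 10 − log₂ 3) = 252 / (3.3219 − 1.5850) = 145.081 ms/bit
  a = 500 − 145.081 × 1.5850 = 270.053 ms
Then RT(6) = 270.053 + 145.081 × log₂ 6 = 270.053 + 145.081 × 2.5850 ≈ 645.081 ms.

645.1 ms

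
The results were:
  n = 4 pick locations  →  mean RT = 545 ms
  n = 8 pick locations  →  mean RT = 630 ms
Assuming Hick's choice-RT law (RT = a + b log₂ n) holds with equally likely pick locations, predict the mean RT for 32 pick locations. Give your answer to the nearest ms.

800 ms

With log₂ n on the abscissa the relation is linear; from the two conditions:
  b = (630 − 545) / (log₂ 8 − log₂ 4) = 85 / (3 − 2) = 85 ms/bit
  a = 545 − 85 × 2 = 375 ms
Then RT(32) = 375 + 85 × log₂ 32 = 375 + 85 × 5 ≈ 800.000 ms.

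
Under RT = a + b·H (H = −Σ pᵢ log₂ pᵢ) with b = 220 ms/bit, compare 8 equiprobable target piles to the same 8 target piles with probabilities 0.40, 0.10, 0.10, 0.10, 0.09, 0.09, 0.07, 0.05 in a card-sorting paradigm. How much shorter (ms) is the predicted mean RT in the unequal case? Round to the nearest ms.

The RT saving is b·ΔH. Equiprobable H₀ = log₂(8) = 3.0000 bits; with the given probabilities H = 2.6353 bits.
b·(H₀ − H) = 220 × (3.0000 − 2.6353) = 80.23 ms.

80 ms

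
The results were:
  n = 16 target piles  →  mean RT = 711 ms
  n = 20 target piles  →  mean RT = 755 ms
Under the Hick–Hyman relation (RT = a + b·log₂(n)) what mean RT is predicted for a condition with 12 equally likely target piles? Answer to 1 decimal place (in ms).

RT is linear in log₂ n, so two points fix the line:
  b = (755 − 711) / (log₂ 20 − log₂ 16) = 44 / (4.3219 − 4) = 136.676 ms/bit
  a = 711 − 136.676 × 4 = 164.294 ms
Then RT(12) = 164.294 + 136.676 × log₂ 12 = 164.294 + 136.676 × 3.5850 ≈ 654.274 ms.

654.3 ms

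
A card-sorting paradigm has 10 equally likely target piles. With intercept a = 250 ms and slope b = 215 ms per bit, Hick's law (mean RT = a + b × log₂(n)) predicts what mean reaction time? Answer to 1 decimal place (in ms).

log₂(10) = 3.3219 bits, so RT = 250 + 215 × 3.3219 ≈ 964.215 ms.

964.2 ms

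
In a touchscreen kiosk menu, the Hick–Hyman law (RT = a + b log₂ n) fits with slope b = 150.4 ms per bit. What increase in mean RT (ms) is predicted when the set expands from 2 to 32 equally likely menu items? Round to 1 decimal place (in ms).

601.6 ms

Only the slope matters, since a is common to both: ΔRT = b·log₂(n₂/n₁).
log₂(32) − log₂(2) = log₂(32/2) = log₂(16) = 4.
ΔRT = 150.4 × 4.0000 = 601.600 ms.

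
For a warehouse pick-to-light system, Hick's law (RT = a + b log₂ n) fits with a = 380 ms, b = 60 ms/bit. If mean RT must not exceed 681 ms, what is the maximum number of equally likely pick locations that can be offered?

32

Information budget: (681 − 380)/60 = 5.0167 bits, so n ≤ 2^5.0167 = 32.372 → at most 32.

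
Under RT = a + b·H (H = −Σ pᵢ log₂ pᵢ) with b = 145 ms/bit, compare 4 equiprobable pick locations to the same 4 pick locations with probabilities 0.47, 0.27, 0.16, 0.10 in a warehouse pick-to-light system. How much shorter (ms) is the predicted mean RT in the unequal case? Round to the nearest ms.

32 ms

The RT saving is b·ΔH. Equiprobable H₀ = log₂(4) = 2.0000 bits; with the given probabilities H = 1.7772 bits.
b·(H₀ − H) = 145 × (2.0000 − 1.7772) = 32.31 ms.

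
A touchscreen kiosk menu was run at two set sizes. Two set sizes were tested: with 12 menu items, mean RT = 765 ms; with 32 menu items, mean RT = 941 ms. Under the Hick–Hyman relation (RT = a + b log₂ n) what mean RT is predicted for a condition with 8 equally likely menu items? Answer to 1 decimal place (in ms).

Solve the two-equation system in a and b:
  b = (941 − 765) / (log₂ 32 − log₂ 12) = 176 / (5 − 3.5850) = 124.378 ms/bit
  a = 765 − 124.378 × 3.5850 = 319.108 ms
Then RT(8) = 319.108 + 124.378 × log₂ 8 = 319.108 + 124.378 × 3 ≈ 692.243 ms.

692.2 ms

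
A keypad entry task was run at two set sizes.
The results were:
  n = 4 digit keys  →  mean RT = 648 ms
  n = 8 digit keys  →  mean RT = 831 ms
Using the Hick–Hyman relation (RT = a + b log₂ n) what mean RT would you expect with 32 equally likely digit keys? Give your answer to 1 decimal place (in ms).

Solve the two-equation system in a and b:
  b = (831 − 648) / (log₂ 8 − log₂ 4) = 183 / (3 − 2) = 183.000 ms/bit
  a = 648 − 183.000 × 2 = 282.000 ms
Then RT(32) = 282.000 + 183.000 × log₂ 32 = 282.000 + 183.000 × 5 ≈ 1197.000 ms.

1197.0 ms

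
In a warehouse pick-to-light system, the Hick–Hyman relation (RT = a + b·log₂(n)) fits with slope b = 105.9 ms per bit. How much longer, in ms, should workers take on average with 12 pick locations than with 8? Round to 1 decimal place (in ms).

61.9 ms

Only the slope matters, since a is common to both: ΔRT = b·log₂(n₂/n₁).
log₂(12) − log₂(8) = 3.5850 − 3 = 0.5850.
ΔRT = 105.9 × 0.5850 = 61.948 ms.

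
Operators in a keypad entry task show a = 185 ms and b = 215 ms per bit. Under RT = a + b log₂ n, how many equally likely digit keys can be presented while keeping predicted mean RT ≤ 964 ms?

Set 185 + 215·log₂ n ≤ 964 → log₂ n ≤ (964 − 185)/215 = 3.6233.
So n ≤ 2^3.6233 = 12.323; the largest integer n is 12.

12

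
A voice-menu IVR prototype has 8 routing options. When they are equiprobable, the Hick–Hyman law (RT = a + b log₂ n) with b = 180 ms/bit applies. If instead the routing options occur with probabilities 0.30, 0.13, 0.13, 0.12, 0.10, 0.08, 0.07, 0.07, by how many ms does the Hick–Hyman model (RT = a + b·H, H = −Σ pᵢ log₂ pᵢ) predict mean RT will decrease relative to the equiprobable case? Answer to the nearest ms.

33 ms

Equiprobable entropy H₀ = log₂ 8 = 3.0000 bits.
Skewed entropy H = −Σ pᵢ log₂ pᵢ = 2.8143 bits.
ΔRT = b·(H₀ − H) = 180 × 0.1857 = 33.43 ms.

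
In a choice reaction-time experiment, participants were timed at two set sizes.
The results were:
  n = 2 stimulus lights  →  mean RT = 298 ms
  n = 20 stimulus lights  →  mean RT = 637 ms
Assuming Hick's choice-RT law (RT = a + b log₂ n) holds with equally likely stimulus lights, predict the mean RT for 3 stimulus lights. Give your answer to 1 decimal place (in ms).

357.7 ms

With log₂ n on the abscissa the relation is linear; from the two conditions:
  b = (637 − 298) / (log₂ 20 − log₂ 2) = 339 / (4.3219 − 1) = 102.049 ms/bit
  a = 298 − 102.049 × 1 = 195.951 ms
Then RT(3) = 195.951 + 102.049 × log₂ 3 = 195.951 + 102.049 × 1.5850 ≈ 357.695 ms.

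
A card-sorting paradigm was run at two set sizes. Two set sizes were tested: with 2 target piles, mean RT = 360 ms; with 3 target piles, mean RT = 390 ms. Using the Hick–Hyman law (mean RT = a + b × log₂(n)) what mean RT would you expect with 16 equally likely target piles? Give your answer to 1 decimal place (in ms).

Fit slope and intercept:
  b = (390 − 360) / (log₂ 3 − log₂ 2) = 30 / (1.5850 − 1) = 51.285 ms/bit
  a = 360 − 51.285 × 1 = 308.715 ms
Then RT(16) = 308.715 + 51.285 × log₂ 16 = 308.715 + 51.285 × 4 ≈ 513.856 ms.

513.9 ms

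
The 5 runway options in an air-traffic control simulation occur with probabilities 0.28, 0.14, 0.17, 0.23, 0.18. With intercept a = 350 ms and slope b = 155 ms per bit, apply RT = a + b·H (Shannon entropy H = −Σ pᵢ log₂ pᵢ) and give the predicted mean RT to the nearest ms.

Entropy contributions −pᵢ log₂ pᵢ: 0.5142, 0.3971, 0.4346, 0.4877, 0.4453; sum H = 2.2789 bits.
RT = a + bH = 350 + 155·2.2789 = 703.23 ms.

703 ms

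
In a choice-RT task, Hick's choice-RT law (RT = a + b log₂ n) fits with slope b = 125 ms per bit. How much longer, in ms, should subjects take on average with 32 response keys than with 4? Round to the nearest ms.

375 ms

ΔRT = (a + b log₂ n₂) − (a + b log₂ n₁) = b·(log₂ n₂ − log₂ n₁).
log₂(32) − log₂(4) = log₂(32/4) = log₂(8) = 3.
ΔRT = 125 × 3.0000 = 375.000 ms.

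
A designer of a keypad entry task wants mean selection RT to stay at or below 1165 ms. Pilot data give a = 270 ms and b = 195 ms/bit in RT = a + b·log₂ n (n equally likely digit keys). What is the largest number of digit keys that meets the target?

24

Set 270 + 195·log₂ n ≤ 1165 → log₂ n ≤ (1165 − 270)/195 = 4.5897.
So n ≤ 2^4.5897 = 24.080; the largest integer n is 24.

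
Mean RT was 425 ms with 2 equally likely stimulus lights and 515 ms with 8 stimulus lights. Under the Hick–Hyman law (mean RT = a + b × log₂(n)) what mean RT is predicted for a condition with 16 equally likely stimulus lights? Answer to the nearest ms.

Fit slope and intercept:
  b = (515 − 425) / (log₂ 8 − log₂ 2) = 90 / (3 − 1) = 45 ms/bit
  a = 425 − 45 × 1 = 380 ms
Then RT(16) = 380 + 45 × log₂ 16 = 380 + 45 × 4 ≈ 560.000 ms.

560 ms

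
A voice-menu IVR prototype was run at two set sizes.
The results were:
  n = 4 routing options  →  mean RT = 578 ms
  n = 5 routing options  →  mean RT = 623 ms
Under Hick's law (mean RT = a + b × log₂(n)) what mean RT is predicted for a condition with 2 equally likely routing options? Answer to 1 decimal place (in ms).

Fit slope and intercept:
  b = (623 − 578) / (log₂ 5 − log₂ 4) = 45 / (2.3219 − 2) = 139.783 ms/bit
  a = 578 − 139.783 × 2 = 298.434 ms
Then RT(2) = 298.434 + 139.783 × log₂ 2 = 298.434 + 139.783 × 1 ≈ 438.217 ms.

438.2 ms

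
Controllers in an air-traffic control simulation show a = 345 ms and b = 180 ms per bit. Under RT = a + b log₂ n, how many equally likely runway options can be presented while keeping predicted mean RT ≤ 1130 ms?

Set 345 + 180·log₂ n ≤ 1130 → log₂ n ≤ (1130 − 345)/180 = 4.3611.
So n ≤ 2^4.3611 = 20.551; the largest integer n is 20.

20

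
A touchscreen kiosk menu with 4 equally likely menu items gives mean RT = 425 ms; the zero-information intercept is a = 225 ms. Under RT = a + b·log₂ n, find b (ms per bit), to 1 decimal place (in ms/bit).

100.0 ms/bit

4 alternatives carry log₂ 4 = 2 bits; the choice cost is 425 − 225 = 200 ms, so b = 200/2 = 100.000 ms/bit.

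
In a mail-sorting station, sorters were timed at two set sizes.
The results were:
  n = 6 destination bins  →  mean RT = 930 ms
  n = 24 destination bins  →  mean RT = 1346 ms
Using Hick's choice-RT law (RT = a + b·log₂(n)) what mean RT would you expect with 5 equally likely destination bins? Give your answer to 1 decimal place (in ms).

875.3 ms

With log₂ n on the abscissa the relation is linear; from the two conditions:
  b = (1346 − 930) / (log₂ 24 − log₂ 6) = 416 / (4.5850 − 2.5850) = 208.000 ms/bit
  a = 930 − 208.000 × 2.5850 = 392.328 ms
Then RT(5) = 392.328 + 208.000 × log₂ 5 = 392.328 + 208.000 × 2.3219 ≈ 875.289 ms.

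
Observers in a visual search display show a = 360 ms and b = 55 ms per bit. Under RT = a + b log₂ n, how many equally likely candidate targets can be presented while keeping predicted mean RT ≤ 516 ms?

7

Information budget: (516 − 360)/55 = 2.8364 bits, so n ≤ 2^2.8364 = 7.142 → at most 7.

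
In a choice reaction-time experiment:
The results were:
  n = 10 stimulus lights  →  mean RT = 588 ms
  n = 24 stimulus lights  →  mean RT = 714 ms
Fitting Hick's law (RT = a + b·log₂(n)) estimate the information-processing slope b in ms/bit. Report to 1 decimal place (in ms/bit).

99.8 ms/bit

Slope: b = (714 − 588) / (log₂ 24 − log₂ 10) = 126/1.2630 = 99.760 ms/bit.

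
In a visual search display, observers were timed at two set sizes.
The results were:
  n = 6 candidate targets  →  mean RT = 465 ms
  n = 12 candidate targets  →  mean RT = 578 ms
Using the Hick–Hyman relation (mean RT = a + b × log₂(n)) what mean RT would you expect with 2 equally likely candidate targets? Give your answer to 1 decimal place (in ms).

285.9 ms

Fit slope and intercept:
  b = (578 − 465) / (log₂ 12 − log₂ 6) = 113 / (3.5850 − 2.5850) = 113.000 ms/bit
  a = 465 − 113.000 × 2.5850 = 172.899 ms
Then RT(2) = 172.899 + 113.000 × log₂ 2 = 172.899 + 113.000 × 1 ≈ 285.899 ms.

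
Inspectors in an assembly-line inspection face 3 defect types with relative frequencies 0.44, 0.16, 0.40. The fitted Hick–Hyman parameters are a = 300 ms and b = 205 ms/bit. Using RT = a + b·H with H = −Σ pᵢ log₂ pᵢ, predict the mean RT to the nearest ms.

602 ms

H = 0.44·log₂(1/0.44) + 0.16·log₂(1/0.16) + 0.40·log₂(1/0.40) = 1.4729 bits.
RT = 300 + 205 × 1.4729 = 601.95 ms.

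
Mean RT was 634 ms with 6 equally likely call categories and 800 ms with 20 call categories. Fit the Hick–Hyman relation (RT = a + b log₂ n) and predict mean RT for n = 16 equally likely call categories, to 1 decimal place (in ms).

Fit slope and intercept:
  b = (800 − 634) / (log₂ 20 − log₂ 6) = 166 / (4.3219 − 2.5850) = 95.569 ms/bit
  a = 634 − 95.569 × 2.5850 = 386.958 ms
Then RT(16) = 386.958 + 95.569 × log₂ 16 = 386.958 + 95.569 × 4 ≈ 769.234 ms.

769.2 ms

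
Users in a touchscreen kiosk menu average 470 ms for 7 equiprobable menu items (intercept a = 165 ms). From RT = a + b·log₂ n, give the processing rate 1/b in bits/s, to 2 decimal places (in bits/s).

9.20 bits/s

b = (470 − 165)/log₂ 7 = 305/2.8074 = 108.643 ms per bit = 0.10864 s/bit; the reciprocal is 9.204 bits/s.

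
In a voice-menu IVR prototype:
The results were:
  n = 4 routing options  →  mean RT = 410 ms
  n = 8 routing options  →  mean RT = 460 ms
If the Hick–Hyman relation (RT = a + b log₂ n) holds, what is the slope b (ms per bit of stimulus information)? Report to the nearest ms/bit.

50 ms/bit

The slope on a log₂ axis is (460 − 410) / (3 − 2) = 50 ms/bit.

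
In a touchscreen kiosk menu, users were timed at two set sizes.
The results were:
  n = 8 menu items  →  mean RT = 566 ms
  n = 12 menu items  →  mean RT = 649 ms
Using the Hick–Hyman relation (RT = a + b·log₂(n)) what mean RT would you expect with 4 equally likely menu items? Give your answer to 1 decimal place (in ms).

Solve the two-equation system in a and b:
  b = (649 − 566) / (log₂ 12 − log₂ 8) = 83 / (3.5850 − 3) = 141.889 ms/bit
  a = 566 − 141.889 × 3 = 140.332 ms
Then RT(4) = 140.332 + 141.889 × log₂ 4 = 140.332 + 141.889 × 2 ≈ 424.111 ms.

424.1 ms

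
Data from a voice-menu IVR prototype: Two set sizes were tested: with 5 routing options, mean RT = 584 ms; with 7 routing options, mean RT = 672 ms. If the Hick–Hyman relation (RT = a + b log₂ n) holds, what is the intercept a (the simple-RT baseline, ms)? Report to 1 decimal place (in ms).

163.1 ms

Slope: b = (672 − 584) / (log₂ 7 − log₂ 5) = 88/0.4854 = 181.284 ms/bit.
Intercept: a = 584 − 181.284·log₂(5) = 163.072 ms.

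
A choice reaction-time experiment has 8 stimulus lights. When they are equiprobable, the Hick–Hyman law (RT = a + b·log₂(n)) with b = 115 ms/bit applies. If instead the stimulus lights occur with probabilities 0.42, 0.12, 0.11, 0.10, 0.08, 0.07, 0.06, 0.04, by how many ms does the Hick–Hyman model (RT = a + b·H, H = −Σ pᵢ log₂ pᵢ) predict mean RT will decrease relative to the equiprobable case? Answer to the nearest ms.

Equiprobable entropy H₀ = log₂ 8 = 3.0000 bits.
Skewed entropy H = −Σ pᵢ log₂ pᵢ = 2.5645 bits.
ΔRT = b·(H₀ − H) = 115 × 0.4355 = 50.08 ms.

50 ms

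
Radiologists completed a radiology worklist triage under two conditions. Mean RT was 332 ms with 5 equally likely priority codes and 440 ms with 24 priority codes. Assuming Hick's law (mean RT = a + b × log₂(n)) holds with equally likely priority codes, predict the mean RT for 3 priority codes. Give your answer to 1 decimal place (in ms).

With log₂ n on the abscissa the relation is linear; from the two conditions:
  b = (440 − 332) / (log₂ 24 − log₂ 5) = 108 / (4.5850 − 2.3219) = 47.724 ms/bit
  a = 332 − 47.724 × 2.3219 = 221.189 ms
Then RT(3) = 221.189 + 47.724 × log₂ 3 = 221.189 + 47.724 × 1.5850 ≈ 296.829 ms.

296.8 ms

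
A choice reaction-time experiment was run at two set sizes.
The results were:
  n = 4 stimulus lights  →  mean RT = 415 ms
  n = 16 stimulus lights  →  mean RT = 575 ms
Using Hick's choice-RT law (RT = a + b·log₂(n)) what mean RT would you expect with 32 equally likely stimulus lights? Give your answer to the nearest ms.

With log₂ n on the abscissa the relation is linear; from the two conditions:
  b = (575 − 415) / (log₂ 16 − log₂ 4) = 160 / (4 − 2) = 80 ms/bit
  a = 415 − 80 × 2 = 255 ms
Then RT(32) = 255 + 80 × log₂ 32 = 255 + 80 × 5 ≈ 655.000 ms.

655 ms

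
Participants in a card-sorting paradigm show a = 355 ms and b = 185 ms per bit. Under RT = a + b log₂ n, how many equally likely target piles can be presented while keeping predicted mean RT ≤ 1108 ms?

185·log₂ n ≤ 1108 − 355 = 753, giving log₂ n ≤ 4.0703 and n ≤ 16.799. The largest whole number is 16.

16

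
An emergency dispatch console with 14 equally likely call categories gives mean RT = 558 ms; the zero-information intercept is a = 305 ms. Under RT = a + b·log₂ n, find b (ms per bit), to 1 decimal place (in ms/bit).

66.5 ms/bit

b = (558 − 305) / log₂(14) = 253 / 3.8074 = 66.450 ms/bit.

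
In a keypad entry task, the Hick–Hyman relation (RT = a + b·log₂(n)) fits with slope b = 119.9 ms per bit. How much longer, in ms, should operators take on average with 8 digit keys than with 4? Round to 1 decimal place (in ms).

ΔRT = (a + b log₂ n₂) − (a + b log₂ n₁) = b·(log₂ n₂ − log₂ n₁).
log₂(8) − log₂(4) = log₂(8/4) = log₂(2) = 1.
ΔRT = 119.9 × 1.0000 = 119.900 ms.

119.9 ms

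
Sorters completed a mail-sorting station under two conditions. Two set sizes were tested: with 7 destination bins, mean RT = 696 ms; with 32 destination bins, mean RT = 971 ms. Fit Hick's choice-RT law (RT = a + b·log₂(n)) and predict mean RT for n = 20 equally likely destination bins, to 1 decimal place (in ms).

886.0 ms

With log₂ n on the abscissa the relation is linear; from the two conditions:
  b = (971 − 696) / (log₂ 32 − log₂ 7) = 275 / (5 − 2.8074) = 125.419 ms/bit
  a = 696 − 125.419 × 2.8074 = 343.904 ms
Then RT(20) = 343.904 + 125.419 × log₂ 20 = 343.904 + 125.419 × 4.3219 ≈ 885.957 ms.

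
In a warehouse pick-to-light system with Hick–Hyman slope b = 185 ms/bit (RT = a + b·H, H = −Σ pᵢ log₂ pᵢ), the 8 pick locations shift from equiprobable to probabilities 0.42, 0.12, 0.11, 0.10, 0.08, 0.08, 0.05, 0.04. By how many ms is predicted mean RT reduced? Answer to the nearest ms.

81 ms

Equiprobable entropy H₀ = log₂ 8 = 3.0000 bits.
Skewed entropy H = −Σ pᵢ log₂ pᵢ = 2.5601 bits.
ΔRT = b·(H₀ − H) = 185 × 0.4399 = 81.39 ms.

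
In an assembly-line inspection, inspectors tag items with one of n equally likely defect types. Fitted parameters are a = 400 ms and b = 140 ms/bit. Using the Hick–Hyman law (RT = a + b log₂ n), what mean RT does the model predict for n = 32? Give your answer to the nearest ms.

log₂(32) = 5 bits, so RT = 400 + 140 × 5 ≈ 1100.000 ms.

1100 ms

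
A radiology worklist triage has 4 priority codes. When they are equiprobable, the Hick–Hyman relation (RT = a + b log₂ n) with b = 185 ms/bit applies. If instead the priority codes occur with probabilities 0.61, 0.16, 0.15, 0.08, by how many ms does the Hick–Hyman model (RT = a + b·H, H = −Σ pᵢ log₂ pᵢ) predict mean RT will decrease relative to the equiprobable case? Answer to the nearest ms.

81 ms

Equiprobable entropy H₀ = log₂ 4 = 2.0000 bits.
Skewed entropy H = −Σ pᵢ log₂ pᵢ = 1.5601 bits.
ΔRT = b·(H₀ − H) = 185 × 0.4399 = 81.39 ms.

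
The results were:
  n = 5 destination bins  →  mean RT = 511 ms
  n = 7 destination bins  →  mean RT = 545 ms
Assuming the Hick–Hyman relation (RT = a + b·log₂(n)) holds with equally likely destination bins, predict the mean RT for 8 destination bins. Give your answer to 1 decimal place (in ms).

558.5 ms

Solve the two-equation system in a and b:
  b = (545 − 511) / (log₂ 7 − log₂ 5) = 34 / (2.8074 − 2.3219) = 70.041 ms/bit
  a = 511 − 70.041 × 2.3219 = 348.369 ms
Then RT(8) = 348.369 + 70.041 × log₂ 8 = 348.369 + 70.041 × 3 ≈ 558.493 ms.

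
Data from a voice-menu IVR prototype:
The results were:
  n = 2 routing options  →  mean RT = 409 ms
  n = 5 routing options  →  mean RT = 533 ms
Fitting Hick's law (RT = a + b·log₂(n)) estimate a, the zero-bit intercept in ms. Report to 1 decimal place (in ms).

Slope: b = (533 − 409) / (log₂ 5 − log₂ 2) = 124/1.3219 = 93.802 ms/bit.
a = RT₁ − b·log₂ n₁ = 409 − 93.802 × 1 = 315.198 ms.

315.2 ms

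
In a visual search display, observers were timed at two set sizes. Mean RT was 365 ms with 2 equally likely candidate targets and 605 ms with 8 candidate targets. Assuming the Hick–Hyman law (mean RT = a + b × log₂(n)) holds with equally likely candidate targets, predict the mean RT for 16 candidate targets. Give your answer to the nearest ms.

725 ms

RT is linear in log₂ n, so two points fix the line:
  b = (605 − 365) / (log₂ 8 − log₂ 2) = 240 / (3 − 1) = 120 ms/bit
  a = 365 − 120 × 1 = 245 ms
Then RT(16) = 245 + 120 × log₂ 16 = 245 + 120 × 4 ≈ 725.000 ms.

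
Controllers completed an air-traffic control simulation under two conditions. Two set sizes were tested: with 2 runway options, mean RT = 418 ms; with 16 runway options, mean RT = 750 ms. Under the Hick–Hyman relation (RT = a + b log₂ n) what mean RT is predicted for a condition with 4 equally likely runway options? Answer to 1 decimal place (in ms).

528.7 ms

With log₂ n on the abscissa the relation is linear; from the two conditions:
  b = (750 − 418) / (log₂ 16 − log₂ 2) = 332 / (4 − 1) = 110.667 ms/bit
  a = 418 − 110.667 × 1 = 307.333 ms
Then RT(4) = 307.333 + 110.667 × log₂ 4 = 307.333 + 110.667 × 2 ≈ 528.667 ms.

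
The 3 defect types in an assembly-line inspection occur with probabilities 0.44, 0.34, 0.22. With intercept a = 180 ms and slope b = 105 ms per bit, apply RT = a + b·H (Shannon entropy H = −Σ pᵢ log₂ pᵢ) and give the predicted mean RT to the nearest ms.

H = 0.44·log₂(1/0.44) + 0.34·log₂(1/0.34) + 0.22·log₂(1/0.22) = 1.5309 bits.
RT = 180 + 105 × 1.5309 = 340.74 ms.

341 ms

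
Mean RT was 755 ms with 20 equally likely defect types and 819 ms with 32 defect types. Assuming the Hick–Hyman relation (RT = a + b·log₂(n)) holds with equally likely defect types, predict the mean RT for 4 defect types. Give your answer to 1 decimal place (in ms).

Solve the two-equation system in a and b:
  b = (819 − 755) / (log₂ 32 − log₂ 20) = 64 / (5 − 4.3219) = 94.385 ms/bit
  a = 755 − 94.385 × 4.3219 = 347.074 ms
Then RT(4) = 347.074 + 94.385 × log₂ 4 = 347.074 + 94.385 × 2 ≈ 535.844 ms.

535.8 ms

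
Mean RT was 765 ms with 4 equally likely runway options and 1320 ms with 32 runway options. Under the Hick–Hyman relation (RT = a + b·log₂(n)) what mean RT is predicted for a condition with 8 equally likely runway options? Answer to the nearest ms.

With log₂ n on the abscissa the relation is linear; from the two conditions:
  b = (1320 − 765) / (log₂ 32 − log₂ 4) = 555 / (5 − 2) = 185 ms/bit
  a = 765 − 185 × 2 = 395 ms
Then RT(8) = 395 + 185 × log₂ 8 = 395 + 185 × 3 ≈ 950.000 ms.

950 ms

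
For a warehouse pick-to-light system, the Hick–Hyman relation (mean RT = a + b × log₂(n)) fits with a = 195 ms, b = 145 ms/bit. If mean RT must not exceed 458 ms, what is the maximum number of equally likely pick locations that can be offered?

Information budget: (458 − 195)/145 = 1.8138 bits, so n ≤ 2^1.8138 = 3.516 → at most 3.

3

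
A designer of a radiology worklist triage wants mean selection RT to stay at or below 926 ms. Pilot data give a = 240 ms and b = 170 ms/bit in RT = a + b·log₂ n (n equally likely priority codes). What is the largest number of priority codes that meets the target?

Set 240 + 170·log₂ n ≤ 926 → log₂ n ≤ (926 − 240)/170 = 4.0353.
So n ≤ 2^4.0353 = 16.396; the largest integer n is 16.

16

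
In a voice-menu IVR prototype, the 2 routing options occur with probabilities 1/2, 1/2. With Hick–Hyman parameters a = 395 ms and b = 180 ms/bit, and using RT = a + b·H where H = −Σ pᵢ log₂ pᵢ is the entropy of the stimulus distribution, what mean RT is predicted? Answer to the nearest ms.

H = −Σ pᵢ log₂ pᵢ = 0.5·1 + 0.5·1 = 1.000 bits.
RT = 395 + 180 × 1.000 = 575.00 ms.

575 ms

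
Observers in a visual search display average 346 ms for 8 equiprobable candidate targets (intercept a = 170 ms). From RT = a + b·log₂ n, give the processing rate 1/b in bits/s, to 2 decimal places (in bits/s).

Choice component = 346 − 170 = 176 ms over log₂(8) = 3 bits.
b = 176 / 3 = 58.667 ms/bit, so 1/b = 17.045 bits/s.

17.05 bits/s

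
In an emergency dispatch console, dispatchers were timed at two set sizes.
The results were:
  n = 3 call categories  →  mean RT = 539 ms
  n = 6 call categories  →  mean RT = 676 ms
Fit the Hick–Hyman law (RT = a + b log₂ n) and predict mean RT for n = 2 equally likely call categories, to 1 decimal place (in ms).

458.9 ms

Solve the two-equation system in a and b:
  b = (676 − 539) / (log₂ 6 − log₂ 3) = 137 / (2.5850 − 1.5850) = 137.000 ms/bit
  a = 539 − 137.000 × 1.5850 = 321.860 ms
Then RT(2) = 321.860 + 137.000 × log₂ 2 = 321.860 + 137.000 × 1 ≈ 458.860 ms.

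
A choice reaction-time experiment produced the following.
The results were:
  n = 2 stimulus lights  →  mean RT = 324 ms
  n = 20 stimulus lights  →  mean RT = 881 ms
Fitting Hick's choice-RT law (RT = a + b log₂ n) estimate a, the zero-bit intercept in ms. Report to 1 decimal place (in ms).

b = (RT₂ − RT₁)/(log₂ n₂ − log₂ n₁) = (881 − 324)/(4.3219 − 1) = 167.674 ms/bit.
Intercept: a = 324 − 167.674·log₂(2) = 156.326 ms.

156.3 ms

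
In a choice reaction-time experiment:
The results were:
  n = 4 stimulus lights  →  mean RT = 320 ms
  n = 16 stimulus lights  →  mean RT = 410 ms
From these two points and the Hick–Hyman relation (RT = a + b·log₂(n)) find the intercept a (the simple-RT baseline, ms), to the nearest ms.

The slope on a log₂ axis is (410 − 320) / (4 − 2) = 45 ms/bit.
a = RT₁ − b·log₂ n₁ = 320 − 45 × 2 = 230.000 ms.

230 ms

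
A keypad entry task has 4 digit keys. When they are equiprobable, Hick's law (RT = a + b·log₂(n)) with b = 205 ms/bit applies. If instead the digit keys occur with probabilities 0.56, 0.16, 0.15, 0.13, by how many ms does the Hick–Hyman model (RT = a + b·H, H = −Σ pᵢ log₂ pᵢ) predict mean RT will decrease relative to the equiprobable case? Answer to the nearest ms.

Equiprobable entropy H₀ = log₂ 4 = 2.0000 bits.
Skewed entropy H = −Σ pᵢ log₂ pᵢ = 1.6846 bits.
ΔRT = b·(H₀ − H) = 205 × 0.3154 = 64.65 ms.

65 ms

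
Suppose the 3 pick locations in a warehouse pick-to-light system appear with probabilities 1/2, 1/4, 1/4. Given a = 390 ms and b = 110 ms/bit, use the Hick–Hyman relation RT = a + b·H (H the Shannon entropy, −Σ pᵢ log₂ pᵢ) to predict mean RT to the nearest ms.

Each term −pᵢ log₂ pᵢ: 0.5·1 + 0.25·2 + 0.25·2; summed, H = 1.500 bits.
Mean RT = a + bH = 390 + 110·1.500 = 555.00 ms.

555 ms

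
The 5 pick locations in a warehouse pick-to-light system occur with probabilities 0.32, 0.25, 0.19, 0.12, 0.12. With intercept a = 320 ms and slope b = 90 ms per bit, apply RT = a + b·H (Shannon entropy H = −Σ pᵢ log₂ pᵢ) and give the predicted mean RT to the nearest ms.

Entropy contributions −pᵢ log₂ pᵢ: 0.5260, 0.5000, 0.4552, 0.3671, 0.3671; sum H = 2.2154 bits.
RT = a + bH = 320 + 90·2.2154 = 519.39 ms.

519 ms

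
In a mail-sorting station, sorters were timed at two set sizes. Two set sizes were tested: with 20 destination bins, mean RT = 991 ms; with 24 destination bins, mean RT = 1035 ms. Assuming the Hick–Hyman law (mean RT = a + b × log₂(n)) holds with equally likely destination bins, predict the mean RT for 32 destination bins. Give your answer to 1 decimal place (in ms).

With log₂ n on the abscissa the relation is linear; from the two conditions:
  b = (1035 − 991) / (log₂ 24 − log₂ 20) = 44 / (4.5850 − 4.3219) = 167.278 ms/bit
  a = 991 − 167.278 × 4.3219 = 268.034 ms
Then RT(32) = 268.034 + 167.278 × log₂ 32 = 268.034 + 167.278 × 5 ≈ 1104.427 ms.

1104.4 ms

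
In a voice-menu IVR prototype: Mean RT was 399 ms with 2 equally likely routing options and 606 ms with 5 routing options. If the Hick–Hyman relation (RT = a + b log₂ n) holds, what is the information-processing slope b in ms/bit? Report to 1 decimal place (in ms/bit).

b = (RT₂ − RT₁)/(log₂ n₂ − log₂ n₁) = (606 − 399)/(2.3219 − 1) = 156.589 ms/bit.

156.6 ms/bit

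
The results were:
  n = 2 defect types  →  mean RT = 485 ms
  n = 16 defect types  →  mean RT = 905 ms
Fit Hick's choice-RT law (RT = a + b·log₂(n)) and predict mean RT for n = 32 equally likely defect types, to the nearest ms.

1045 ms

With log₂ n on the abscissa the relation is linear; from the two conditions:
  b = (905 − 485) / (log₂ 16 − log₂ 2) = 420 / (4 − 1) = 140 ms/bit
  a = 485 − 140 × 1 = 345 ms
Then RT(32) = 345 + 140 × log₂ 32 = 345 + 140 × 5 ≈ 1045.000 ms.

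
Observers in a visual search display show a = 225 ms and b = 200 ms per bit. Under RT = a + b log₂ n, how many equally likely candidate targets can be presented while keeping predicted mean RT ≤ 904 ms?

Set 225 + 200·log₂ n ≤ 904 → log₂ n ≤ (904 − 225)/200 = 3.3950.
So n ≤ 2^3.3950 = 10.520; the largest integer n is 10.

10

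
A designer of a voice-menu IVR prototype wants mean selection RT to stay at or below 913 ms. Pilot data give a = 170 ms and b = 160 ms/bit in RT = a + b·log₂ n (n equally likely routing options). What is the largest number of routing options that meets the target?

160·log₂ n ≤ 913 − 170 = 743, giving log₂ n ≤ 4.6437 and n ≤ 24.998. The largest whole number is 24.

24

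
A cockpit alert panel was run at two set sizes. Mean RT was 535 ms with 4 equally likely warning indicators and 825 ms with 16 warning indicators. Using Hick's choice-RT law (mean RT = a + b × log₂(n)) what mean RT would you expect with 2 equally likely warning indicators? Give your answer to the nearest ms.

With log₂ n on the abscissa the relation is linear; from the two conditions:
  b = (825 − 535) / (log₂ 16 − log₂ 4) = 290 / (4 − 2) = 145 ms/bit
  a = 535 − 145 × 2 = 245 ms
Then RT(2) = 245 + 145 × log₂ 2 = 245 + 145 × 1 ≈ 390.000 ms.

390 ms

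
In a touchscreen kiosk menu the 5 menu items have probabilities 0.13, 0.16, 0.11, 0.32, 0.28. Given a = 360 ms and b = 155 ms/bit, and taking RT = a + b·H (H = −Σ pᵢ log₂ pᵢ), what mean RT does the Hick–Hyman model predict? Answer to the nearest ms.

700 ms

H = 0.13·log₂(1/0.13) + 0.16·log₂(1/0.16) + 0.11·log₂(1/0.11) + 0.32·log₂(1/0.32) + 0.28·log₂(1/0.28) = 2.1962 bits.
RT = 360 + 155 × 2.1962 = 700.41 ms.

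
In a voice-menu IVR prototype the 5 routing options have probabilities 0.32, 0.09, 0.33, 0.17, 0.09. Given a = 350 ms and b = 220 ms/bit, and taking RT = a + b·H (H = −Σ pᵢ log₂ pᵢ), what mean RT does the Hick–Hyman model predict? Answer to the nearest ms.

H = 0.32·log₂(1/0.32) + 0.09·log₂(1/0.09) + 0.33·log₂(1/0.33) + 0.17·log₂(1/0.17) + 0.09·log₂(1/0.09) = 2.1138 bits.
RT = 350 + 220 × 2.1138 = 815.03 ms.

815 ms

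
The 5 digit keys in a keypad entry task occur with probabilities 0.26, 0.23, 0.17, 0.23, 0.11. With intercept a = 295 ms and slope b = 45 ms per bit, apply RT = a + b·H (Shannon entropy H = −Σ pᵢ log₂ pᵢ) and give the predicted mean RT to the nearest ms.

397 ms

Entropy contributions −pᵢ log₂ pᵢ: 0.5053, 0.4877, 0.4346, 0.4877, 0.3503; sum H = 2.2655 bits.
RT = a + bH = 295 + 45·2.2655 = 396.95 ms.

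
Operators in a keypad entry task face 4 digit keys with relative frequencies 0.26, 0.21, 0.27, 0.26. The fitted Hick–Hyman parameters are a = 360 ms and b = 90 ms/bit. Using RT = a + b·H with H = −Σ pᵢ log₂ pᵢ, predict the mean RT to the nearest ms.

539 ms

H = 0.26·log₂(1/0.26) + 0.21·log₂(1/0.21) + 0.27·log₂(1/0.27) + 0.26·log₂(1/0.26) = 1.9934 bits.
RT = 360 + 90 × 1.9934 = 539.41 ms.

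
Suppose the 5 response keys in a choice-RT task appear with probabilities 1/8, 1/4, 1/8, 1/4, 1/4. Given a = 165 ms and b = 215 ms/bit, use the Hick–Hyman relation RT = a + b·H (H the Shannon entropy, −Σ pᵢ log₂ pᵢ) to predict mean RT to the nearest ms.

H = −Σ pᵢ log₂ pᵢ = 0.125·3 + 0.25·2 + 0.125·3 + 0.25·2 + 0.25·2 = 2.250 bits.
RT = 165 + 215 × 2.250 = 648.75 ms.

649 ms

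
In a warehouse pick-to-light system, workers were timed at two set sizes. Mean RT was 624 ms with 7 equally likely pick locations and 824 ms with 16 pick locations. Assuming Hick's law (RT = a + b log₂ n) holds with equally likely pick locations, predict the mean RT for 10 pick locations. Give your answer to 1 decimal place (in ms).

Fit slope and intercept:
  b = (824 − 624) / (log₂ 16 − log₂ 7) = 200 / (4 − 2.8074) = 167.694 ms/bit
  a = 624 − 167.694 × 2.8074 = 153.222 ms
Then RT(10) = 153.222 + 167.694 × log₂ 10 = 153.222 + 167.694 × 3.3219 ≈ 710.291 ms.

710.3 ms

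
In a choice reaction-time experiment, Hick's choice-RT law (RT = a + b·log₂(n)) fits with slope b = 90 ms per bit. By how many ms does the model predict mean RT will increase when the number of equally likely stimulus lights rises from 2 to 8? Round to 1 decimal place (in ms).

180.0 ms

The intercept a cancels: ΔRT = b·(log₂ n₂ − log₂ n₁) = b·log₂(n₂/n₁).
log₂(8) − log₂(2) = log₂(8/2) = log₂(4) = 2.
ΔRT = 90 × 2.0000 = 180.000 ms.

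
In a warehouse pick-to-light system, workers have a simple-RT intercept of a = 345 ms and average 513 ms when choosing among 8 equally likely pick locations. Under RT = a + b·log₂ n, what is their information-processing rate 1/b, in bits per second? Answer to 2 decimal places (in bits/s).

17.86 bits/s

Choice component = 513 − 345 = 168 ms over log₂(8) = 3 bits.
b = 168 / 3 = 56.000 ms/bit, so 1/b = 17.857 bits/s.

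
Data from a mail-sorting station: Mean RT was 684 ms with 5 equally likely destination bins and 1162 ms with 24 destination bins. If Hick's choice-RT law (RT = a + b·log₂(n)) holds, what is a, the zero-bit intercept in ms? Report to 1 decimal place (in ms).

b = (RT₂ − RT₁)/(log₂ n₂ − log₂ n₁) = (1162 − 684)/(4.5850 − 2.3219) = 211.221 ms/bit.
Intercept: a = 684 − 211.221·log₂(5) = 193.560 ms.

193.6 ms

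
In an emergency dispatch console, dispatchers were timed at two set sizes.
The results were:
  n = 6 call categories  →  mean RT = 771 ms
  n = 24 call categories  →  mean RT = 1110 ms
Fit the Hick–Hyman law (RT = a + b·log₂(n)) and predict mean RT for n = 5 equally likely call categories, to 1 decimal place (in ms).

726.4 ms

Fit slope and intercept:
  b = (1110 − 771) / (log₂ 24 − log₂ 6) = 339 / (4.5850 − 2.5850) = 169.500 ms/bit
  a = 771 − 169.500 × 2.5850 = 332.849 ms
Then RT(5) = 332.849 + 169.500 × log₂ 5 = 332.849 + 169.500 × 2.3219 ≈ 726.416 ms.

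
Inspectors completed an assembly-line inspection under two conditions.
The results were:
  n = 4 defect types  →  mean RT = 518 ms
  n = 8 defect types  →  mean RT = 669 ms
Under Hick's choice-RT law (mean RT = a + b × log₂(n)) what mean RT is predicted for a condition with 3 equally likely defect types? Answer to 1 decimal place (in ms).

455.3 ms

With log₂ n on the abscissa the relation is linear; from the two conditions:
  b = (669 − 518) / (log₂ 8 − log₂ 4) = 151 / (3 − 2) = 151.000 ms/bit
  a = 518 − 151.000 × 2 = 216.000 ms
Then RT(3) = 216.000 + 151.000 × log₂ 3 = 216.000 + 151.000 × 1.5850 ≈ 455.329 ms.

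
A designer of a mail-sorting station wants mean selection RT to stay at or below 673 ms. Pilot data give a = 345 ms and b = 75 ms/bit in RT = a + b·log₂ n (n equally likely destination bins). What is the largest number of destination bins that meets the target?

20

75·log₂ n ≤ 673 − 345 = 328, giving log₂ n ≤ 4.3733 and n ≤ 20.725. The largest whole number is 20.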